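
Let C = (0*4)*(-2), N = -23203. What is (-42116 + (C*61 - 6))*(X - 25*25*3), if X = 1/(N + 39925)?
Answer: 660341307689/8361 ≈ 7.8979e+7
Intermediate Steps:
X = 1/16722 (X = 1/(-23203 + 39925) = 1/16722 ≈ 5.9801e-5)
C = 0 (C = 0*(-2) = 0)
(-42116 + (C*61 - 6))*(X - 25*25*3) = (-42116 + (0*61 - 6))*(1/16722 - 25*25*3) = (-42116 + (0 - 6))*(1/16722 - 625*3) = (-42116 - 6)*(1/16722 - 1875) = -42122*(-31353749/16722) = 660341307689/8361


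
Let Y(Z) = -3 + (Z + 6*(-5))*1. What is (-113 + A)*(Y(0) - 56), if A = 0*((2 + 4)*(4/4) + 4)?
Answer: 10057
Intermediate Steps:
Y(Z) = -33 + Z (Y(Z) = -3 + (Z - 30)*1 = -3 + (-30 + Z)*1 = -3 + (-30 + Z) = -33 + Z)
A = 0 (A = 0*(6*(4*(¼)) + 4) = 0*(6*1 + 4) = 0*(6 + 4) = 0*10 = 0)
(-113 + A)*(Y(0) - 56) = (-113 + 0)*((-33 + 0) - 56) = -113*(-33 - 56) = -113*(-89) = 10057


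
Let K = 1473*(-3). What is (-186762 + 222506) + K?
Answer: 31325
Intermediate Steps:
K = -4419
(-186762 + 222506) + K = (-186762 + 222506) - 4419 = 35744 - 4419 = 31325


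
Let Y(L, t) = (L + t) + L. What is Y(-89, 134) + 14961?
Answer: 14917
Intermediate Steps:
Y(L, t) = t + 2*L
Y(-89, 134) + 14961 = (134 + 2*(-89)) + 14961 = (134 - 178) + 14961 = -44 + 14961 = 14917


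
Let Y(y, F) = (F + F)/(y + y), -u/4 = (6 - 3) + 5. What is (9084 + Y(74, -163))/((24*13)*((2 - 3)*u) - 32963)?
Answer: -672053/1700446 ≈ -0.39522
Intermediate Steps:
u = -32 (u = -4*((6 - 3) + 5) = -4*(3 + 5) = -4*8 = -32)
Y(y, F) = F/y (Y(y, F) = (2*F)/((2*y)) = (2*F)*(1/(2*y)) = F/y)
(9084 + Y(74, -163))/((24*13)*((2 - 3)*u) - 32963) = (9084 - 163/74)/((24*13)*((2 - 3)*(-32)) - 32963) = (9084 - 163*1/74)/(312*(-1*(-32)) - 32963) = (9084 - 163/74)/(312*32 - 32963) = 672053/(74*(9984 - 32963)) = (672053/74)/(-22979) = (672053/74)*(-1/22979) = -672053/1700446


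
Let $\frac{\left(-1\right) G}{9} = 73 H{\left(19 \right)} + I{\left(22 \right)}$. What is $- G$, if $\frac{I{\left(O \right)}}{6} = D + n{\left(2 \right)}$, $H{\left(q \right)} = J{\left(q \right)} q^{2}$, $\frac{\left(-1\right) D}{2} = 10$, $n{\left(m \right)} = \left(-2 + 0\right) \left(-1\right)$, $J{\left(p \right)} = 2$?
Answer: $473382$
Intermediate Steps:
$n{\left(m \right)} = 2$ ($n{\left(m \right)} = \left(-2\right) \left(-1\right) = 2$)
$D = -20$ ($D = \left(-2\right) 10 = -20$)
$H{\left(q \right)} = 2 q^{2}$
$I{\left(O \right)} = -108$ ($I{\left(O \right)} = 6 \left(-20 + 2\right) = 6 \left(-18\right) = -108$)
$G = -473382$ ($G = - 9 \left(73 \cdot 2 \cdot 19^{2} - 108\right) = - 9 \left(73 \cdot 2 \cdot 361 - 108\right) = - 9 \left(73 \cdot 722 - 108\right) = - 9 \left(52706 - 108\right) = \left(-9\right) 52598 = -473382$)
$- G = \left(-1\right) \left(-473382\right) = 473382$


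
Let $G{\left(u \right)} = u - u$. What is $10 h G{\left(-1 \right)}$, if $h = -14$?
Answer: $0$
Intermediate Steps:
$G{\left(u \right)} = 0$
$10 h G{\left(-1 \right)} = 10 \left(-14\right) 0 = \left(-140\right) 0 = 0$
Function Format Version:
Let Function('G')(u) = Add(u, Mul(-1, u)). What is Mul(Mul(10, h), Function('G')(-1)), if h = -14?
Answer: 0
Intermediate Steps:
Function('G')(u) = 0
Mul(Mul(10, h), Function('G')(-1)) = Mul(Mul(10, -14), 0) = Mul(-140, 0) = 0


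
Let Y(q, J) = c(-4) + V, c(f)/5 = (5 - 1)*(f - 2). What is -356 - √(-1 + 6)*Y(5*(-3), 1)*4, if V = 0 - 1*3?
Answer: -356 + 492*√5 ≈ 744.15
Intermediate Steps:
c(f) = -40 + 20*f (c(f) = 5*((5 - 1)*(f - 2)) = 5*(4*(-2 + f)) = 5*(-8 + 4*f) = -40 + 20*f)
V = -3 (V = 0 - 3 = -3)
Y(q, J) = -123 (Y(q, J) = (-40 + 20*(-4)) - 3 = (-40 - 80) - 3 = -120 - 3 = -123)
-356 - √(-1 + 6)*Y(5*(-3), 1)*4 = -356 - √(-1 + 6)*(-123)*4 = -356 - √5*(-123)*4 = -356 - (-123*√5)*4 = -356 - (-492)*√5 = -356 + 492*√5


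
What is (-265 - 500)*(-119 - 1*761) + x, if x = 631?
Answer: 673831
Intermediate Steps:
(-265 - 500)*(-119 - 1*761) + x = (-265 - 500)*(-119 - 1*761) + 631 = -765*(-119 - 761) + 631 = -765*(-880) + 631 = 673200 + 631 = 673831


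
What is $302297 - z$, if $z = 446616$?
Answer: $-144319$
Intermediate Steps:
$302297 - z = 302297 - 446616 = -144319$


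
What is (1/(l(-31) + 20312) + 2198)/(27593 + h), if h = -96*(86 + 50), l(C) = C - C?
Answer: 44645777/295275544 ≈ 0.15120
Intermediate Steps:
l(C) = 0
h = -13056 (h = -96*136 = -13056)
(1/(l(-31) + 20312) + 2198)/(27593 + h) = (1/(0 + 20312) + 2198)/(27593 - 13056) = (1/20312 + 2198)/14537 = (1/20312 + 2198)*(1/14537) = (44645777/20312)*(1/14537) = 44645777/295275544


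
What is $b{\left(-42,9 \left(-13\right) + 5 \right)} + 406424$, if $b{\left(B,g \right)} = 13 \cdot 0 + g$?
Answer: $406312$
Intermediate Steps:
$b{\left(B,g \right)} = g$ ($b{\left(B,g \right)} = 0 + g = g$)
$b{\left(-42,9 \left(-13\right) + 5 \right)} + 406424 = \left(9 \left(-13\right) + 5\right) + 406424 = \left(-117 + 5\right) + 406424 = -112 + 406424 = 406312$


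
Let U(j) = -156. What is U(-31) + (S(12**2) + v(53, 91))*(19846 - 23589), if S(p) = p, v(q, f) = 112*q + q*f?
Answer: -40810085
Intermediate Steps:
v(q, f) = 112*q + f*q
U(-31) + (S(12**2) + v(53, 91))*(19846 - 23589) = -156 + (12**2 + 53*(112 + 91))*(19846 - 23589) = -156 + (144 + 53*203)*(-3743) = -156 + (144 + 10759)*(-3743) = -156 + 10903*(-3743) = -156 - 40809929 = -40810085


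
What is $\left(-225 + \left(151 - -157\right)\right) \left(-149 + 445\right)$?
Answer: $24568$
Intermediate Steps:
$\left(-225 + \left(151 - -157\right)\right) \left(-149 + 445\right) = \left(-225 + \left(151 + 157\right)\right) 296 = \left(-225 + 308\right) 296 = 83 \cdot 296 = 24568$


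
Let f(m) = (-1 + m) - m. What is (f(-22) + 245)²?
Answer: 59536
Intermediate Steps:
f(m) = -1
(f(-22) + 245)² = (-1 + 245)² = 244² = 59536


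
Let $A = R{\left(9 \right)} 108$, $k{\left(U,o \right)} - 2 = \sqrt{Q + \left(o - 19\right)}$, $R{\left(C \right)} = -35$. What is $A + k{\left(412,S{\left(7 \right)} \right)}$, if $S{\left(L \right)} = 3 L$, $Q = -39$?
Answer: $-3778 + i \sqrt{37} \approx -3778.0 + 6.0828 i$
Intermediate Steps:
$k{\left(U,o \right)} = 2 + \sqrt{-58 + o}$ ($k{\left(U,o \right)} = 2 + \sqrt{-39 + \left(o - 19\right)} = 2 + \sqrt{-39 + \left(-19 + o\right)} = 2 + \sqrt{-58 + o}$)
$A = -3780$ ($A = \left(-35\right) 108 = -3780$)
$A + k{\left(412,S{\left(7 \right)} \right)} = -3780 + \left(2 + \sqrt{-58 + 3 \cdot 7}\right) = -3780 + \left(2 + \sqrt{-58 + 21}\right) = -3780 + \left(2 + \sqrt{-37}\right) = -3780 + \left(2 + i \sqrt{37}\right) = -3778 + i \sqrt{37}$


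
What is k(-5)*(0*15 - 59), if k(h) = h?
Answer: 295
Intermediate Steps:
k(-5)*(0*15 - 59) = -5*(0*15 - 59) = -5*(0 - 59) = -5*(-59) = 295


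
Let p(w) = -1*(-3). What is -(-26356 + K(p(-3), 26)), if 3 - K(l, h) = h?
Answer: 26379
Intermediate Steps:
p(w) = 3
K(l, h) = 3 - h
-(-26356 + K(p(-3), 26)) = -(-26356 + (3 - 1*26)) = -(-26356 + (3 - 26)) = -(-26356 - 23) = -1*(-26379) = 26379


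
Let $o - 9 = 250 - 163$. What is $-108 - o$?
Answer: $-204$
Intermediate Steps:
$o = 96$ ($o = 9 + \left(250 - 163\right) = 9 + 87 = 96$)
$-108 - o = -108 - 96 = -204$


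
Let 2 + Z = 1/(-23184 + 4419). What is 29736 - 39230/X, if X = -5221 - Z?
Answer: 1456458726987/48967267 ≈ 29744.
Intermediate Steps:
Z = -37531/18765 (Z = -2 + 1/(-23184 + 4419) = -2 + 1/(-18765) = -2 - 1/18765 = -37531/18765 ≈ -2.0001)
X = -97934534/18765 (X = -5221 - 1*(-37531/18765) = -5221 + 37531/18765 = -97934534/18765 ≈ -5219.0)
29736 - 39230/X = 29736 - 39230/(-97934534/18765) = 29736 - 39230*(-18765)/97934534 = 29736 - 1*(-368075475/48967267) = 29736 + 368075475/48967267 = 1456458726987/48967267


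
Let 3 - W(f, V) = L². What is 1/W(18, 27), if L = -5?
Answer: -1/22 ≈ -0.045455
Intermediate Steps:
W(f, V) = -22 (W(f, V) = 3 - 1*(-5)² = 3 - 1*25 = 3 - 25 = -22)
1/W(18, 27) = 1/(-22) = -1/22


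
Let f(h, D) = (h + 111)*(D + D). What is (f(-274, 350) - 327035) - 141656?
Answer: -582791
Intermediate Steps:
f(h, D) = 2*D*(111 + h) (f(h, D) = (111 + h)*(2*D) = 2*D*(111 + h))
(f(-274, 350) - 327035) - 141656 = (2*350*(111 - 274) - 327035) - 141656 = (2*350*(-163) - 327035) - 141656 = (-114100 - 327035) - 141656 = -441135 - 141656 = -582791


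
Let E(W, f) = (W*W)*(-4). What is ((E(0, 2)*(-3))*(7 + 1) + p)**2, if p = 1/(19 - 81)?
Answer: 1/3844 ≈ 0.00026015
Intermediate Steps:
E(W, f) = -4*W**2 (E(W, f) = W**2*(-4) = -4*W**2)
p = -1/62 (p = 1/(-62) = -1/62 ≈ -0.016129)
((E(0, 2)*(-3))*(7 + 1) + p)**2 = ((-4*0**2*(-3))*(7 + 1) - 1/62)**2 = ((-4*0*(-3))*8 - 1/62)**2 = ((0*(-3))*8 - 1/62)**2 = (0*8 - 1/62)**2 = (0 - 1/62)**2 = (-1/62)**2 = 1/3844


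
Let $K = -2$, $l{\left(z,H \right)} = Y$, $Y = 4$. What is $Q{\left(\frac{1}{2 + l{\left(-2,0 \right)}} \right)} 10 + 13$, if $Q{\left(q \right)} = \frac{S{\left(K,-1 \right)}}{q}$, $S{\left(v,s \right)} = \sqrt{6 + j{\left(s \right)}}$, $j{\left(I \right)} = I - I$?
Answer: $13 + 60 \sqrt{6} \approx 159.97$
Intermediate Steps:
$j{\left(I \right)} = 0$
$l{\left(z,H \right)} = 4$
$S{\left(v,s \right)} = \sqrt{6}$ ($S{\left(v,s \right)} = \sqrt{6 + 0} = \sqrt{6}$)
$Q{\left(q \right)} = \frac{\sqrt{6}}{q}$
$Q{\left(\frac{1}{2 + l{\left(-2,0 \right)}} \right)} 10 + 13 = \frac{\sqrt{6}}{\frac{1}{2 + 4}} \cdot 10 + 13 = \frac{\sqrt{6}}{\frac{1}{6}} \cdot 10 + 13 = \sqrt{6} \frac{1}{\frac{1}{6}} \cdot 10 + 13 = \sqrt{6} \cdot 6 \cdot 10 + 13 = 6 \sqrt{6} \cdot 10 + 13 = 60 \sqrt{6} + 13 = 13 + 60 \sqrt{6}$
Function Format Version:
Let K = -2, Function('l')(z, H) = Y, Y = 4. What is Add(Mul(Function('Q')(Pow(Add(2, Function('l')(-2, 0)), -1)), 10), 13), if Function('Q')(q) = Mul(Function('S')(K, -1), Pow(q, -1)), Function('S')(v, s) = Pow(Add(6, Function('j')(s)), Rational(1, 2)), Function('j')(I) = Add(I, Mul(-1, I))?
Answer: Add(13, Mul(60, Pow(6, Rational(1, 2)))) ≈ 159.97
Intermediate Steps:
Function('j')(I) = 0
Function('l')(z, H) = 4
Function('S')(v, s) = Pow(6, Rational(1, 2)) (Function('S')(v, s) = Pow(Add(6, 0), Rational(1, 2)) = Pow(6, Rational(1, 2)))
Function('Q')(q) = Mul(Pow(6, Rational(1, 2)), Pow(q, -1))
Add(Mul(Function('Q')(Pow(Add(2, Function('l')(-2, 0)), -1)), 10), 13) = Add(Mul(Mul(Pow(6, Rational(1, 2)), Pow(Pow(Add(2, 4), -1), -1)), 10), 13) = Add(Mul(Mul(Pow(6, Rational(1, 2)), Pow(Pow(6, -1), -1)), 10), 13) = Add(Mul(Mul(Pow(6, Rational(1, 2)), Pow(Rational(1, 6), -1)), 10), 13) = Add(Mul(Mul(Pow(6, Rational(1, 2)), 6), 10), 13) = Add(Mul(Mul(6, Pow(6, Rational(1, 2))), 10), 13) = Add(Mul(60, Pow(6, Rational(1, 2))), 13) = Add(13, Mul(60, Pow(6, Rational(1, 2))))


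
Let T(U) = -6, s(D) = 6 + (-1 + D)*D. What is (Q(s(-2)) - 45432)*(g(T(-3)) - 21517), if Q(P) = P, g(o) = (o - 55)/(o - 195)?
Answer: 65478319840/67 ≈ 9.7729e+8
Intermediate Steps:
s(D) = 6 + D*(-1 + D)
g(o) = (-55 + o)/(-195 + o)
(Q(s(-2)) - 45432)*(g(T(-3)) - 21517) = ((6 + (-2)² - 1*(-2)) - 45432)*((-55 - 6)/(-195 - 6) - 21517) = ((6 + 4 + 2) - 45432)*(-61/(-201) - 21517) = (12 - 45432)*(-1/201*(-61) - 21517) = -45420*(61/201 - 21517) = -45420*(-4324856/201) = 65478319840/67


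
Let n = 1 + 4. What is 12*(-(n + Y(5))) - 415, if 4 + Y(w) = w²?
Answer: -727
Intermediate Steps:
n = 5
Y(w) = -4 + w²
12*(-(n + Y(5))) - 415 = 12*(-(5 + (-4 + 5²))) - 415 = 12*(-(5 + (-4 + 25))) - 415 = 12*(-(5 + 21)) - 415 = 12*(-1*26) - 415 = 12*(-26) - 415 = -312 - 415 = -727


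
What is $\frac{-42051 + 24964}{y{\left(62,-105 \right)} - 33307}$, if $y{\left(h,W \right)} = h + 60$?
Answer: $\frac{17087}{33185} \approx 0.5149$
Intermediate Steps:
$y{\left(h,W \right)} = 60 + h$
$\frac{-42051 + 24964}{y{\left(62,-105 \right)} - 33307} = \frac{-42051 + 24964}{\left(60 + 62\right) - 33307} = - \frac{17087}{122 - 33307} = - \frac{17087}{-33185} = \left(-17087\right) \left(- \frac{1}{33185}\right) = \frac{17087}{33185}$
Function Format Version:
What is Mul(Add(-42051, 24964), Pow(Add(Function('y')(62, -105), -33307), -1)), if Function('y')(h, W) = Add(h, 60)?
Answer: Rational(17087, 33185) ≈ 0.51490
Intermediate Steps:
Function('y')(h, W) = Add(60, h)
Mul(Add(-42051, 24964), Pow(Add(Function('y')(62, -105), -33307), -1)) = Mul(Add(-42051, 24964), Pow(Add(Add(60, 62), -33307), -1)) = Mul(-17087, Pow(Add(122, -33307), -1)) = Mul(-17087, Pow(-33185, -1)) = Mul(-17087, Rational(-1, 33185)) = Rational(17087, 33185)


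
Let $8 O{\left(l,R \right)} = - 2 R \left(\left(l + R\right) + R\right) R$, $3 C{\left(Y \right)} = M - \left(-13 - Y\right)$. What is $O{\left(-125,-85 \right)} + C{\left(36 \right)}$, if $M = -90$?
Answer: $\frac{6393961}{12} \approx 5.3283 \cdot 10^{5}$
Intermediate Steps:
$C{\left(Y \right)} = - \frac{77}{3} + \frac{Y}{3}$ ($C{\left(Y \right)} = \frac{-90 - \left(-13 - Y\right)}{3} = \frac{-90 + \left(13 + Y\right)}{3} = \frac{-77 + Y}{3} = - \frac{77}{3} + \frac{Y}{3}$)
$O{\left(l,R \right)} = - \frac{R^{2} \left(l + 2 R\right)}{4}$ ($O{\left(l,R \right)} = \frac{- 2 R \left(\left(l + R\right) + R\right) R}{8} = \frac{- 2 R \left(\left(R + l\right) + R\right) R}{8} = \frac{- 2 R \left(l + 2 R\right) R}{8} = \frac{\left(-2\right) R^{2} \left(l + 2 R\right)}{8} = - \frac{R^{2} \left(l + 2 R\right)}{4}$)
$O{\left(-125,-85 \right)} + C{\left(36 \right)} = \frac{\left(-85\right)^{2} \left(\left(-1\right) \left(-125\right) - -170\right)}{4} + \left(- \frac{77}{3} + \frac{1}{3} \cdot 36\right) = \frac{1}{4} \cdot 7225 \left(125 + 170\right) + \left(- \frac{77}{3} + 12\right) = \frac{1}{4} \cdot 7225 \cdot 295 - \frac{41}{3} = \frac{2131375}{4} - \frac{41}{3} = \frac{6393961}{12}$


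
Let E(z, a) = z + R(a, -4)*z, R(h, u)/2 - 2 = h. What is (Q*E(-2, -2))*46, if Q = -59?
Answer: 5428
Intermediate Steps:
R(h, u) = 4 + 2*h
E(z, a) = z + z*(4 + 2*a) (E(z, a) = z + (4 + 2*a)*z = z + z*(4 + 2*a))
(Q*E(-2, -2))*46 = -(-118)*(5 + 2*(-2))*46 = -(-118)*(5 - 4)*46 = -(-118)*46 = -59*(-2)*46 = 118*46 = 5428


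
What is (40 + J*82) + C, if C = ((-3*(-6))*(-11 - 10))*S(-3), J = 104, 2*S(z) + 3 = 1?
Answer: 8946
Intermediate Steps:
S(z) = -1 (S(z) = -3/2 + (½)*1 = -3/2 + ½ = -1)
C = 378 (C = ((-3*(-6))*(-11 - 10))*(-1) = (18*(-21))*(-1) = -378*(-1) = 378)
(40 + J*82) + C = (40 + 104*82) + 378 = (40 + 8528) + 378 = 8568 + 378 = 8946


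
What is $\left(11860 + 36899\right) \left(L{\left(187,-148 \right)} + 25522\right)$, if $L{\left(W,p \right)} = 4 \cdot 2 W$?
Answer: $1317370662$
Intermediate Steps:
$L{\left(W,p \right)} = 8 W$
$\left(11860 + 36899\right) \left(L{\left(187,-148 \right)} + 25522\right) = \left(11860 + 36899\right) \left(8 \cdot 187 + 25522\right) = 48759 \left(1496 + 25522\right) = 48759 \cdot 27018 = 1317370662$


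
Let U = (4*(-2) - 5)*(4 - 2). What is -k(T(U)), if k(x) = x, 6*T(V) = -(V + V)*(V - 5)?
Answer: 806/3 ≈ 268.67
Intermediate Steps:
U = -26 (U = (-8 - 5)*2 = -13*2 = -26)
T(V) = -V*(-5 + V)/3 (T(V) = (-(V + V)*(V - 5))/6 = (-2*V*(-5 + V))/6 = -V*(-5 + V)/3)
-k(T(U)) = -(-26)*(5 - 1*(-26))/3 = -(-26)*(5 + 26)/3 = -(-26)*31/3 = -1*(-806/3) = 806/3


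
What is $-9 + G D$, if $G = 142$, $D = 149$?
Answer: $21149$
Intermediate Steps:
$-9 + G D = -9 + 142 \cdot 149 = -9 + 21158 = 21149$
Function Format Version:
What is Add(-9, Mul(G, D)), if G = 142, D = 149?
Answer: 21149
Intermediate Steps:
Add(-9, Mul(G, D)) = Add(-9, Mul(142, 149)) = Add(-9, 21158) = 21149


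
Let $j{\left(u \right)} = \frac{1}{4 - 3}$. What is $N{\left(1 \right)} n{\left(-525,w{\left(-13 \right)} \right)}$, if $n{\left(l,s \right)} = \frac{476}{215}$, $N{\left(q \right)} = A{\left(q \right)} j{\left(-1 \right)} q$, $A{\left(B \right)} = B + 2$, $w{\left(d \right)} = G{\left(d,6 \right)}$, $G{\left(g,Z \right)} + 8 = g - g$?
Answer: $\frac{1428}{215} \approx 6.6419$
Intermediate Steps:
$G{\left(g,Z \right)} = -8$ ($G{\left(g,Z \right)} = -8 + \left(g - g\right) = -8 + 0 = -8$)
$w{\left(d \right)} = -8$
$A{\left(B \right)} = 2 + B$
$j{\left(u \right)} = 1$ ($j{\left(u \right)} = 1^{-1} = 1$)
$N{\left(q \right)} = q \left(2 + q\right)$ ($N{\left(q \right)} = \left(2 + q\right) 1 q = \left(2 + q\right) q = q \left(2 + q\right)$)
$n{\left(l,s \right)} = \frac{476}{215}$ ($n{\left(l,s \right)} = 476 \cdot \frac{1}{215} = \frac{476}{215}$)
$N{\left(1 \right)} n{\left(-525,w{\left(-13 \right)} \right)} = 1 \left(2 + 1\right) \frac{476}{215} = 1 \cdot 3 \cdot \frac{476}{215} = 3 \cdot \frac{476}{215} = \frac{1428}{215}$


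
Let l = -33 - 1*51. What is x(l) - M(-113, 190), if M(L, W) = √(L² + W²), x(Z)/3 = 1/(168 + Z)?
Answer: 1/28 - √48869 ≈ -221.03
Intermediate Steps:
l = -84 (l = -33 - 51 = -84)
x(Z) = 3/(168 + Z)
x(l) - M(-113, 190) = 3/(168 - 84) - √((-113)² + 190²) = 3/84 - √(12769 + 36100) = 3*(1/84) - √48869 = 1/28 - √48869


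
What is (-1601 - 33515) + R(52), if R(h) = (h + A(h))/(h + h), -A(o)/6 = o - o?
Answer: -70231/2 ≈ -35116.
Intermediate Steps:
A(o) = 0 (A(o) = -6*(o - o) = -6*0 = 0)
R(h) = ½ (R(h) = (h + 0)/(h + h) = h/((2*h)) = h*(1/(2*h)) = ½)
(-1601 - 33515) + R(52) = (-1601 - 33515) + ½ = -35116 + ½ = -70231/2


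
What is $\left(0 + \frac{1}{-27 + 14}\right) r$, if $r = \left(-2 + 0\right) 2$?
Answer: $\frac{4}{13} \approx 0.30769$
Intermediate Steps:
$r = -4$ ($r = \left(-2\right) 2 = -4$)
$\left(0 + \frac{1}{-27 + 14}\right) r = \left(0 + \frac{1}{-27 + 14}\right) \left(-4\right) = \left(0 + \frac{1}{-13}\right) \left(-4\right) = \left(0 - \frac{1}{13}\right) \left(-4\right) = \left(- \frac{1}{13}\right) \left(-4\right) = \frac{4}{13}$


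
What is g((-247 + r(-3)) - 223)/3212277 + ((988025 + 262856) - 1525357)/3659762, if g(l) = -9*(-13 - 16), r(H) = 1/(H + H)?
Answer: -146789623995/1959361549679 ≈ -0.074917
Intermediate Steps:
r(H) = 1/(2*H)
g(l) = 261 (g(l) = -9*(-29) = 261)
g((-247 + r(-3)) - 223)/3212277 + ((988025 + 262856) - 1525357)/3659762 = 261/3212277 + ((988025 + 262856) - 1525357)/3659762 = 261*(1/3212277) + (1250881 - 1525357)*(1/3659762) = 87/1070759 - 274476*1/3659762 = 87/1070759 - 137238/1829881 = -146789623995/1959361549679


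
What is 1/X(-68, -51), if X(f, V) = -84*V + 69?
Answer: 1/4353 ≈ 0.00022973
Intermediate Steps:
X(f, V) = 69 - 84*V
1/X(-68, -51) = 1/(69 - 84*(-51)) = 1/(69 + 4284) = 1/4353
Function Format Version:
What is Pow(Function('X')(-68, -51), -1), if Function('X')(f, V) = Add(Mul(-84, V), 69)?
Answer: Rational(1, 4353) ≈ 0.00022973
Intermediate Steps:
Function('X')(f, V) = Add(69, Mul(-84, V))
Pow(Function('X')(-68, -51), -1) = Pow(Add(69, Mul(-84, -51)), -1) = Pow(Add(69, 4284), -1) = Pow(4353, -1) = Rational(1, 4353)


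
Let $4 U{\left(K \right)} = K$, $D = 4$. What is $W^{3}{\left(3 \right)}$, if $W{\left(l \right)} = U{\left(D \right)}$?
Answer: $1$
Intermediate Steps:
$U{\left(K \right)} = \frac{K}{4}$
$W{\left(l \right)} = 1$ ($W{\left(l \right)} = \frac{1}{4} \cdot 4 = 1$)
$W^{3}{\left(3 \right)} = 1^{3} = 1$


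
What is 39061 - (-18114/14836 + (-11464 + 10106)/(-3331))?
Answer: 965192328061/24709358 ≈ 39062.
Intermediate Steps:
39061 - (-18114/14836 + (-11464 + 10106)/(-3331)) = 39061 - (-18114*1/14836 - 1358*(-1/3331)) = 39061 - (-9057/7418 + 1358/3331) = 39061 - 1*(-20095223/24709358) = 39061 + 20095223/24709358 = 965192328061/24709358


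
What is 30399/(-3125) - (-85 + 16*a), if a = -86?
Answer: 4535226/3125 ≈ 1451.3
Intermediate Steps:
30399/(-3125) - (-85 + 16*a) = 30399/(-3125) - (-85 + 16*(-86)) = 30399*(-1/3125) - (-85 - 1376) = -30399/3125 - 1*(-1461) = -30399/3125 + 1461 = 4535226/3125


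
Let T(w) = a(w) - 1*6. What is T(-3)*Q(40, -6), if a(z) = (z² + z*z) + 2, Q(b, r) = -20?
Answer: -280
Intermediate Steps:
a(z) = 2 + 2*z² (a(z) = (z² + z²) + 2 = 2*z² + 2 = 2 + 2*z²)
T(w) = -4 + 2*w² (T(w) = (2 + 2*w²) - 1*6 = (2 + 2*w²) - 6 = -4 + 2*w²)
T(-3)*Q(40, -6) = (-4 + 2*(-3)²)*(-20) = (-4 + 2*9)*(-20) = (-4 + 18)*(-20) = 14*(-20) = -280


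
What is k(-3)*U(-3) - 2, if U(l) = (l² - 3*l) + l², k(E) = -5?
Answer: -137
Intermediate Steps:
U(l) = -3*l + 2*l²
k(-3)*U(-3) - 2 = -(-15)*(-3 + 2*(-3)) - 2 = -(-15)*(-3 - 6) - 2 = -(-15)*(-9) - 2 = -5*27 - 2 = -135 - 2 = -137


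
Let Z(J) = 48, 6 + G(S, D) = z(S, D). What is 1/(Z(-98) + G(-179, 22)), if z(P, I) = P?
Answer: -1/137 ≈ -0.0072993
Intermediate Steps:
G(S, D) = -6 + S
1/(Z(-98) + G(-179, 22)) = 1/(48 + (-6 - 179)) = 1/(48 - 185) = 1/(-137) = -1/137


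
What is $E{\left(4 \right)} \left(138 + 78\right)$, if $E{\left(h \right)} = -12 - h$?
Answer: $-3456$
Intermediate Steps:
$E{\left(4 \right)} \left(138 + 78\right) = \left(-12 - 4\right) \left(138 + 78\right) = \left(-12 - 4\right) 216 = \left(-16\right) 216 = -3456$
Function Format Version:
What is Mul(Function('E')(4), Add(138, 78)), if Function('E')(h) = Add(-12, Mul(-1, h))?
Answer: -3456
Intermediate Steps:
Mul(Function('E')(4), Add(138, 78)) = Mul(Add(-12, Mul(-1, 4)), Add(138, 78)) = Mul(Add(-12, -4), 216) = Mul(-16, 216) = -3456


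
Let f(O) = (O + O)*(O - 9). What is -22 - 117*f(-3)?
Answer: -8446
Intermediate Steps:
f(O) = 2*O*(-9 + O) (f(O) = (2*O)*(-9 + O) = 2*O*(-9 + O))
-22 - 117*f(-3) = -22 - 234*(-3)*(-9 - 3) = -22 - 234*(-3)*(-12) = -22 - 117*72 = -22 - 8424 = -8446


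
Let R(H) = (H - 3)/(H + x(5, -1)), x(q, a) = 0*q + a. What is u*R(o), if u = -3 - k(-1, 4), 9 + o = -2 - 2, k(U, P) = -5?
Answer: 16/7 ≈ 2.2857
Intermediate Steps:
x(q, a) = a (x(q, a) = 0 + a = a)
o = -13 (o = -9 + (-2 - 2) = -9 - 4 = -13)
u = 2 (u = -3 - 1*(-5) = -3 + 5 = 2)
R(H) = (-3 + H)/(-1 + H) (R(H) = (H - 3)/(H - 1) = (-3 + H)/(-1 + H))
u*R(o) = 2*((-3 - 13)/(-1 - 13)) = 2*(-16/(-14)) = 2*(-1/14*(-16)) = 2*(8/7) = 16/7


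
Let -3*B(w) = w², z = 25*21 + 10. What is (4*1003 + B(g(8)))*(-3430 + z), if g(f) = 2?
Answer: -11610880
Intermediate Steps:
z = 535 (z = 525 + 10 = 535)
B(w) = -w²/3
(4*1003 + B(g(8)))*(-3430 + z) = (4*1003 - ⅓*2²)*(-3430 + 535) = (4012 - ⅓*4)*(-2895) = (4012 - 4/3)*(-2895) = (12032/3)*(-2895) = -11610880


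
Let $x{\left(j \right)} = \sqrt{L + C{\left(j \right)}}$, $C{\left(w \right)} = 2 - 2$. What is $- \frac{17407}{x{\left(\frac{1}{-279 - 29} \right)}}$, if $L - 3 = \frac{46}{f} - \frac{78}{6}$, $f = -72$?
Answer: $\frac{104442 i \sqrt{383}}{383} \approx 5336.7 i$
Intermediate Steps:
$C{\left(w \right)} = 0$ ($C{\left(w \right)} = 2 - 2 = 0$)
$L = - \frac{383}{36}$ ($L = 3 + \left(\frac{46}{-72} - \frac{78}{6}\right) = 3 + \left(46 \left(- \frac{1}{72}\right) - 13\right) = 3 - \frac{491}{36} = - \frac{383}{36} \approx -10.639$)
$x{\left(j \right)} = \frac{i \sqrt{383}}{6}$ ($x{\left(j \right)} = \sqrt{- \frac{383}{36} + 0} = \sqrt{- \frac{383}{36}} = \frac{i \sqrt{383}}{6}$)
$- \frac{17407}{x{\left(\frac{1}{-279 - 29} \right)}} = - \frac{17407}{\frac{1}{6} i \sqrt{383}} = - 17407 \left(- \frac{6 i \sqrt{383}}{383}\right) = \frac{104442 i \sqrt{383}}{383}$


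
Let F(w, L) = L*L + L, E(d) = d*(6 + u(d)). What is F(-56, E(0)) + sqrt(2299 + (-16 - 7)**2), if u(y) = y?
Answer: 2*sqrt(707) ≈ 53.179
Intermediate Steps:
E(d) = d*(6 + d)
F(w, L) = L + L**2 (F(w, L) = L**2 + L = L + L**2)
F(-56, E(0)) + sqrt(2299 + (-16 - 7)**2) = (0*(6 + 0))*(1 + 0*(6 + 0)) + sqrt(2299 + (-16 - 7)**2) = (0*6)*(1 + 0*6) + sqrt(2299 + (-23)**2) = 0*(1 + 0) + sqrt(2299 + 529) = 0*1 + sqrt(2828) = 0 + 2*sqrt(707) = 2*sqrt(707)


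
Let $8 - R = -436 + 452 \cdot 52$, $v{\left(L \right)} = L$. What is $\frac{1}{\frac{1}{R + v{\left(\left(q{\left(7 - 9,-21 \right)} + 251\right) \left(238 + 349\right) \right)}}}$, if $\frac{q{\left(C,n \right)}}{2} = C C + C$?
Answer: $126625$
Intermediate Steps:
$q{\left(C,n \right)} = 2 C + 2 C^{2}$ ($q{\left(C,n \right)} = 2 \left(C C + C\right) = 2 \left(C^{2} + C\right) = 2 \left(C + C^{2}\right) = 2 C + 2 C^{2}$)
$R = -23060$ ($R = 8 - \left(-436 + 452 \cdot 52\right) = 8 - \left(-436 + 23504\right) = 8 - 23068 = -23060$)
$\frac{1}{\frac{1}{R + v{\left(\left(q{\left(7 - 9,-21 \right)} + 251\right) \left(238 + 349\right) \right)}}} = \frac{1}{\frac{1}{-23060 + \left(2 \left(7 - 9\right) \left(1 + \left(7 - 9\right)\right) + 251\right) \left(238 + 349\right)}} = \frac{1}{\frac{1}{-23060 + \left(2 \left(-2\right) \left(1 - 2\right) + 251\right) 587}} = \frac{1}{\frac{1}{-23060 + \left(2 \left(-2\right) \left(-1\right) + 251\right) 587}} = \frac{1}{\frac{1}{-23060 + \left(4 + 251\right) 587}} = \frac{1}{\frac{1}{-23060 + 255 \cdot 587}} = \frac{1}{\frac{1}{-23060 + 149685}} = \frac{1}{\frac{1}{126625}} = 126625$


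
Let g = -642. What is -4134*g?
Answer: 2654028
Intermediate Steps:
-4134*g = -4134*(-642) = 2654028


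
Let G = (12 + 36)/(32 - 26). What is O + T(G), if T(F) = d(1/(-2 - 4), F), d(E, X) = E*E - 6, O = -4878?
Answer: -175823/36 ≈ -4884.0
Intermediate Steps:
G = 8 (G = 48/6 = 48*(⅙) = 8)
d(E, X) = -6 + E² (d(E, X) = E² - 6 = -6 + E²)
T(F) = -215/36 (T(F) = -6 + (1/(-2 - 4))² = -6 + (1/(-6))² = -6 + (-⅙)² = -6 + 1/36 = -215/36)
O + T(G) = -4878 - 215/36 = -175823/36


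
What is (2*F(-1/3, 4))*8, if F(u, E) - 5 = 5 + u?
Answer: 464/3 ≈ 154.67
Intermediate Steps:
F(u, E) = 10 + u (F(u, E) = 5 + (5 + u) = 10 + u)
(2*F(-1/3, 4))*8 = (2*(10 - 1/3))*8 = (2*(29/3))*8 = (58/3)*8 = 464/3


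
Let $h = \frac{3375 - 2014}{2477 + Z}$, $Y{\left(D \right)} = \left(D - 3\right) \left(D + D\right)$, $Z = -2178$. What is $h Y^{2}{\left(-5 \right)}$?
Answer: $\frac{8710400}{299} \approx 29132.0$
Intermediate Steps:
$Y{\left(D \right)} = 2 D \left(-3 + D\right)$ ($Y{\left(D \right)} = \left(-3 + D\right) 2 D = 2 D \left(-3 + D\right)$)
$h = \frac{1361}{299}$ ($h = \frac{3375 - 2014}{2477 - 2178} = \frac{1361}{299} \approx 4.5518$)
$h Y^{2}{\left(-5 \right)} = \frac{1361 \left(2 \left(-5\right) \left(-3 - 5\right)\right)^{2}}{299} = \frac{1361 \left(2 \left(-5\right) \left(-8\right)\right)^{2}}{299} = \frac{1361 \cdot 80^{2}}{299} = \frac{1361}{299} \cdot 6400 = \frac{8710400}{299}$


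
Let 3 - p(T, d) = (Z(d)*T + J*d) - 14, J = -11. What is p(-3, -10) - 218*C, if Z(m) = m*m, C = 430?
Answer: -93533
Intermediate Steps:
Z(m) = m**2
p(T, d) = 17 + 11*d - T*d**2 (p(T, d) = 3 - ((d**2*T - 11*d) - 14) = 3 - ((T*d**2 - 11*d) - 14) = 3 - ((-11*d + T*d**2) - 14) = 3 - (-14 - 11*d + T*d**2) = 3 + (14 + 11*d - T*d**2) = 17 + 11*d - T*d**2)
p(-3, -10) - 218*C = (17 + 11*(-10) - 1*(-3)*(-10)**2) - 218*430 = (17 - 110 - 1*(-3)*100) - 93740 = (17 - 110 + 300) - 93740 = 207 - 93740 = -93533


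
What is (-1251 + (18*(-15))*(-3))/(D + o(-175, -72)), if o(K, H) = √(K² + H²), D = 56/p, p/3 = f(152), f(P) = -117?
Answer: -8668296/4411701473 - 54331641*√35809/4411701473 ≈ -2.3324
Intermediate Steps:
p = -351 (p = 3*(-117) = -351)
D = -56/351 (D = 56/(-351) = 56*(-1/351) = -56/351 ≈ -0.15954)
o(K, H) = √(H² + K²)
(-1251 + (18*(-15))*(-3))/(D + o(-175, -72)) = (-1251 + (18*(-15))*(-3))/(-56/351 + √((-72)² + (-175)²)) = (-1251 - 270*(-3))/(-56/351 + √(5184 + 30625)) = (-1251 + 810)/(-56/351 + √35809) = -441/(-56/351 + √35809)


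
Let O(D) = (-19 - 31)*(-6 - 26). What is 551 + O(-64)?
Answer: 2151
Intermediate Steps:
O(D) = 1600 (O(D) = -50*(-32) = 1600)
551 + O(-64) = 551 + 1600 = 2151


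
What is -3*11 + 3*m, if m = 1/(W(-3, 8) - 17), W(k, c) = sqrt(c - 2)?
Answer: -9390/283 - 3*sqrt(6)/283 ≈ -33.206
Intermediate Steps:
W(k, c) = sqrt(-2 + c)
m = 1/(-17 + sqrt(6)) (m = 1/(sqrt(-2 + 8) - 17) = 1/(sqrt(6) - 17) = 1/(-17 + sqrt(6)) ≈ -0.068726)
-3*11 + 3*m = -3*11 + 3*(-17/283 - sqrt(6)/283) = -33 + (-51/283 - 3*sqrt(6)/283) = -9390/283 - 3*sqrt(6)/283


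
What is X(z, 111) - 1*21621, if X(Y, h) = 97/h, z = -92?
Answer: -2399834/111 ≈ -21620.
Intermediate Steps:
X(z, 111) - 1*21621 = 97/111 - 1*21621 = 97*(1/111) - 21621 = 97/111 - 21621 = -2399834/111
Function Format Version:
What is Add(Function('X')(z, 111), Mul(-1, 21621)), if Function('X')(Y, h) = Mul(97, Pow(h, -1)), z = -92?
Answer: Rational(-2399834, 111) ≈ -21620.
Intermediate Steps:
Add(Function('X')(z, 111), Mul(-1, 21621)) = Add(Mul(97, Pow(111, -1)), Mul(-1, 21621)) = Add(Mul(97, Rational(1, 111)), -21621) = Add(Rational(97, 111), -21621) = Rational(-2399834, 111)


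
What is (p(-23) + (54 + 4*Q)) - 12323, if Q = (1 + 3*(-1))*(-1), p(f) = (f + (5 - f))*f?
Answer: -12376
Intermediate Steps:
p(f) = 5*f
Q = 2 (Q = (1 - 3)*(-1) = -2*(-1) = 2)
(p(-23) + (54 + 4*Q)) - 12323 = (5*(-23) + (54 + 4*2)) - 12323 = (-115 + (54 + 8)) - 12323 = (-115 + 62) - 12323 = -53 - 12323 = -12376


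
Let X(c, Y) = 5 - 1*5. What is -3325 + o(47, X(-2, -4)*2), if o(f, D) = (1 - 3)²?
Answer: -3321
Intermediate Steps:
X(c, Y) = 0 (X(c, Y) = 5 - 5 = 0)
o(f, D) = 4 (o(f, D) = (-2)² = 4)
-3325 + o(47, X(-2, -4)*2) = -3325 + 4 = -3321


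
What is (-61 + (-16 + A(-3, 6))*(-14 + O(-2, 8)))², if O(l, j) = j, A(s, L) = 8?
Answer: 169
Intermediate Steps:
(-61 + (-16 + A(-3, 6))*(-14 + O(-2, 8)))² = (-61 + (-16 + 8)*(-14 + 8))² = (-61 - 8*(-6))² = (-61 + 48)² = (-13)² = 169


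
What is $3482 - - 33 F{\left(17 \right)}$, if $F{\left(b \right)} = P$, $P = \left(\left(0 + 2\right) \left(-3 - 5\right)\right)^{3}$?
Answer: $-131686$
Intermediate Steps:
$P = -4096$ ($P = \left(2 \left(-8\right)\right)^{3} = \left(-16\right)^{3} = -4096$)
$F{\left(b \right)} = -4096$
$3482 - - 33 F{\left(17 \right)} = 3482 - \left(-33\right) \left(-4096\right) = 3482 - 135168 = -131686$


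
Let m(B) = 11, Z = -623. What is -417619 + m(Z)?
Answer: -417608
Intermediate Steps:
-417619 + m(Z) = -417619 + 11 = -417608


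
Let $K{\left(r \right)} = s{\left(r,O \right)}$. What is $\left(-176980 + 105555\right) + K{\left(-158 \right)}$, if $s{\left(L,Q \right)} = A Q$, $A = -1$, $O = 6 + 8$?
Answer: $-71439$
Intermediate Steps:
$O = 14$
$s{\left(L,Q \right)} = - Q$
$K{\left(r \right)} = -14$ ($K{\left(r \right)} = \left(-1\right) 14 = -14$)
$\left(-176980 + 105555\right) + K{\left(-158 \right)} = \left(-176980 + 105555\right) - 14 = -71425 - 14 = -71439$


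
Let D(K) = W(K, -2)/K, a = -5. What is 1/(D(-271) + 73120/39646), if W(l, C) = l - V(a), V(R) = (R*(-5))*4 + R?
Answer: 5372033/17162978 ≈ 0.31300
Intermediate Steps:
V(R) = -19*R (V(R) = -5*R*4 + R = -20*R + R = -19*R)
W(l, C) = -95 + l (W(l, C) = l - (-19)*(-5) = l - 1*95 = l - 95 = -95 + l)
D(K) = (-95 + K)/K
1/(D(-271) + 73120/39646) = 1/((-95 - 271)/(-271) + 73120/39646) = 1/(-1/271*(-366) + 73120*(1/39646)) = 1/(366/271 + 36560/19823) = 1/(17162978/5372033) = 5372033/17162978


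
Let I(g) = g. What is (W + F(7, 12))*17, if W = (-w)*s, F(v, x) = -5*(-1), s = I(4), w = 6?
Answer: -323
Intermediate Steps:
s = 4
F(v, x) = 5
W = -24 (W = -1*6*4 = -6*4 = -24)
(W + F(7, 12))*17 = (-24 + 5)*17 = -19*17 = -323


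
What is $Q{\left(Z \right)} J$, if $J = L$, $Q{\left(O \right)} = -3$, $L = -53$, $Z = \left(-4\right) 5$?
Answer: $159$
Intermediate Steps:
$Z = -20$
$J = -53$
$Q{\left(Z \right)} J = \left(-3\right) \left(-53\right) = 159$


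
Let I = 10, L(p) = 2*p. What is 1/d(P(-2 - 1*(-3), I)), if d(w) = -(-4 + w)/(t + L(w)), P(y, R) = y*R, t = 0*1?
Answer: -10/3 ≈ -3.3333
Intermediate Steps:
t = 0
P(y, R) = R*y
d(w) = -(-4 + w)/(2*w) (d(w) = -(-4 + w)/(0 + 2*w) = -(-4 + w)/(2*w))
1/d(P(-2 - 1*(-3), I)) = 1/((4 - 10*(-2 - 1*(-3)))/(2*((10*(-2 - 1*(-3)))))) = 1/((4 - 10*(-2 + 3))/(2*((10*(-2 + 3))))) = 1/((4 - 10)/(2*((10*1)))) = 1/((½)*(4 - 1*10)/10) = 1/((½)*(⅒)*(4 - 10)) = 1/((½)*(⅒)*(-6)) = 1/(-3/10) = -10/3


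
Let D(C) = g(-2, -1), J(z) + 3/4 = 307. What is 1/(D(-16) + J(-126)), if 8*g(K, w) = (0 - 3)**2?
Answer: 8/2459 ≈ 0.0032534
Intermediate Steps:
J(z) = 1225/4 (J(z) = -3/4 + 307 = 1225/4)
g(K, w) = 9/8 (g(K, w) = (0 - 3)**2/8 = (1/8)*(-3)**2 = (1/8)*9 = 9/8)
D(C) = 9/8
1/(D(-16) + J(-126)) = 1/(9/8 + 1225/4) = 1/(2459/8) = 8/2459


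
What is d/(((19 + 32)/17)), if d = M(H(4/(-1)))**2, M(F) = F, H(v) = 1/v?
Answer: 1/48 ≈ 0.020833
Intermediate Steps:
d = 1/16 (d = (1/(4/(-1)))**2 = (1/(4*(-1)))**2 = (1/(-4))**2 = (-1/4)**2 = 1/16 ≈ 0.062500)
d/(((19 + 32)/17)) = 1/(16*(((19 + 32)/17))) = 1/(16*(((1/17)*51))) = (1/16)/3 = (1/16)*(1/3) = 1/48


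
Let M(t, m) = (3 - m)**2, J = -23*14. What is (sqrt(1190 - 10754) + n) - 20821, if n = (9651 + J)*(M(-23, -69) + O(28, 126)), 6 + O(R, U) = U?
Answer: 49460195 + 2*I*sqrt(2391) ≈ 4.946e+7 + 97.796*I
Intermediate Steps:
J = -322
O(R, U) = -6 + U
n = 49481016 (n = (9651 - 322)*((-3 - 69)**2 + (-6 + 126)) = 9329*((-72)**2 + 120) = 9329*(5184 + 120) = 9329*5304 = 49481016)
(sqrt(1190 - 10754) + n) - 20821 = (sqrt(1190 - 10754) + 49481016) - 20821 = (sqrt(-9564) + 49481016) - 20821 = (2*I*sqrt(2391) + 49481016) - 20821 = (49481016 + 2*I*sqrt(2391)) - 20821 = 49460195 + 2*I*sqrt(2391)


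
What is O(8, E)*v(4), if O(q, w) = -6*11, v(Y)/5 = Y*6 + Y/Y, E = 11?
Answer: -8250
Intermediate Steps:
v(Y) = 5 + 30*Y (v(Y) = 5*(Y*6 + Y/Y) = 5*(6*Y + 1) = 5*(1 + 6*Y) = 5 + 30*Y)
O(q, w) = -66
O(8, E)*v(4) = -66*(5 + 30*4) = -66*(5 + 120) = -66*125 = -8250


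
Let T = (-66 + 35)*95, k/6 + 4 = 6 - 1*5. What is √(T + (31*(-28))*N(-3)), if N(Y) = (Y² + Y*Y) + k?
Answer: I*√2945 ≈ 54.268*I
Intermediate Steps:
k = -18 (k = -24 + 6*(6 - 1*5) = -24 + 6*(6 - 5) = -24 + 6*1 = -24 + 6 = -18)
N(Y) = -18 + 2*Y² (N(Y) = (Y² + Y*Y) - 18 = (Y² + Y²) - 18 = 2*Y² - 18 = -18 + 2*Y²)
T = -2945 (T = -31*95 = -2945)
√(T + (31*(-28))*N(-3)) = √(-2945 + (31*(-28))*(-18 + 2*(-3)²)) = √(-2945 - 868*(-18 + 2*9)) = √(-2945 - 868*(-18 + 18)) = √(-2945 - 868*0) = √(-2945 + 0) = √(-2945) = I*√2945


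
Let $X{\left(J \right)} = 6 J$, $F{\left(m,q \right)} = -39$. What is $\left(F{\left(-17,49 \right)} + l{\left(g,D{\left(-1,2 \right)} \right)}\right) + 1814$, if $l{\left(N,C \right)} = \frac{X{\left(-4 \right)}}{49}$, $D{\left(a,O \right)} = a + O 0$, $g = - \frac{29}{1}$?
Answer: $\frac{86951}{49} \approx 1774.5$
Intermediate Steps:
$g = -29$ ($g = \left(-29\right) 1 = -29$)
$D{\left(a,O \right)} = a$ ($D{\left(a,O \right)} = a + 0 = a$)
$l{\left(N,C \right)} = - \frac{24}{49}$ ($l{\left(N,C \right)} = \frac{6 \left(-4\right)}{49} = \left(-24\right) \frac{1}{49} = - \frac{24}{49}$)
$\left(F{\left(-17,49 \right)} + l{\left(g,D{\left(-1,2 \right)} \right)}\right) + 1814 = \left(-39 - \frac{24}{49}\right) + 1814 = - \frac{1935}{49} + 1814 = \frac{86951}{49}$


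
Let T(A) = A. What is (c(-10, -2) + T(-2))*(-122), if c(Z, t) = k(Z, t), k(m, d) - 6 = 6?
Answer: -1220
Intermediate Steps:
k(m, d) = 12 (k(m, d) = 6 + 6 = 12)
c(Z, t) = 12
(c(-10, -2) + T(-2))*(-122) = (12 - 2)*(-122) = 10*(-122) = -1220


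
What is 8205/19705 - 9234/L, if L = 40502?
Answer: 2148042/11401313 ≈ 0.18840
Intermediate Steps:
8205/19705 - 9234/L = 8205/19705 - 9234/40502 = 8205*(1/19705) - 9234*1/40502 = 1641/3941 - 4617/20251 = 2148042/11401313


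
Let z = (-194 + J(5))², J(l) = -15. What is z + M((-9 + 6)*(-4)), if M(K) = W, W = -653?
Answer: 43028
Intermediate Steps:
M(K) = -653
z = 43681 (z = (-194 - 15)² = (-209)² = 43681)
z + M((-9 + 6)*(-4)) = 43681 - 653 = 43028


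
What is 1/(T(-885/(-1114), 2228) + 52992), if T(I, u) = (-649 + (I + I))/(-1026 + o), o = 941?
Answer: 47345/2509266848 ≈ 1.8868e-5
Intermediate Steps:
T(I, u) = 649/85 - 2*I/85 (T(I, u) = (-649 + (I + I))/(-1026 + 941) = (-649 + 2*I)/(-85) = (-649 + 2*I)*(-1/85) = 649/85 - 2*I/85)
1/(T(-885/(-1114), 2228) + 52992) = 1/((649/85 - (-354)/(17*(-1114))) + 52992) = 1/((649/85 - (-354)*(-1)/(17*1114)) + 52992) = 1/((649/85 - 2/85*885/1114) + 52992) = 1/((649/85 - 177/9469) + 52992) = 1/(360608/47345 + 52992) = 1/(2509266848/47345) = 47345/2509266848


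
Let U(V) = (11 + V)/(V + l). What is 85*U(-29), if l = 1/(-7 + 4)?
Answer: 2295/44 ≈ 52.159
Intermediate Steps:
l = -1/3 (l = 1/(-3) = -1/3 ≈ -0.33333)
U(V) = (11 + V)/(-1/3 + V) (U(V) = (11 + V)/(V - 1/3) = (11 + V)/(-1/3 + V))
85*U(-29) = 85*(3*(11 - 29)/(-1 + 3*(-29))) = 85*(3*(-18)/(-1 - 87)) = 85*(3*(-18)/(-88)) = 85*(3*(-1/88)*(-18)) = 85*(27/44) = 2295/44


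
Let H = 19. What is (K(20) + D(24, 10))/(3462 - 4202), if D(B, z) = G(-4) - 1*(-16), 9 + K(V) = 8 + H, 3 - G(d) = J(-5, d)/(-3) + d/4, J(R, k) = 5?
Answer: -119/2220 ≈ -0.053604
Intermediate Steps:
G(d) = 14/3 - d/4 (G(d) = 3 - (5/(-3) + d/4) = 3 - (5*(-⅓) + d*(¼)) = 3 - (-5/3 + d/4) = 3 + (5/3 - d/4) = 14/3 - d/4)
K(V) = 18 (K(V) = -9 + (8 + 19) = -9 + 27 = 18)
D(B, z) = 65/3 (D(B, z) = (14/3 - ¼*(-4)) - 1*(-16) = (14/3 + 1) + 16 = 17/3 + 16 = 65/3)
(K(20) + D(24, 10))/(3462 - 4202) = (18 + 65/3)/(3462 - 4202) = (119/3)/(-740) = (119/3)*(-1/740) = -119/2220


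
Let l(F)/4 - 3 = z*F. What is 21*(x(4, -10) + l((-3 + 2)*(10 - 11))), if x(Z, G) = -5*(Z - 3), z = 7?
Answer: 735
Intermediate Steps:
x(Z, G) = 15 - 5*Z (x(Z, G) = -5*(-3 + Z) = 15 - 5*Z)
l(F) = 12 + 28*F (l(F) = 12 + 4*(7*F) = 12 + 28*F)
21*(x(4, -10) + l((-3 + 2)*(10 - 11))) = 21*((15 - 5*4) + (12 + 28*((-3 + 2)*(10 - 11)))) = 21*((15 - 20) + (12 + 28*(-1*(-1)))) = 21*(-5 + (12 + 28*1)) = 21*(-5 + (12 + 28)) = 21*(-5 + 40) = 21*35 = 735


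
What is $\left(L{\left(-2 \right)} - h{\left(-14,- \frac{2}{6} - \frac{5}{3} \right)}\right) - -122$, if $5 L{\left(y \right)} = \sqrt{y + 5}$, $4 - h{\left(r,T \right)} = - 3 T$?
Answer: $124 + \frac{\sqrt{3}}{5} \approx 124.35$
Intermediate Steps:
$h{\left(r,T \right)} = 4 + 3 T$ ($h{\left(r,T \right)} = 4 - - 3 T = 4 + 3 T$)
$L{\left(y \right)} = \frac{\sqrt{5 + y}}{5}$ ($L{\left(y \right)} = \frac{\sqrt{y + 5}}{5} = \frac{\sqrt{5 + y}}{5}$)
$\left(L{\left(-2 \right)} - h{\left(-14,- \frac{2}{6} - \frac{5}{3} \right)}\right) - -122 = \left(\frac{\sqrt{5 - 2}}{5} - \left(4 + 3 \left(- \frac{2}{6} - \frac{5}{3}\right)\right)\right) - -122 = \left(\frac{\sqrt{3}}{5} - \left(4 + 3 \left(\left(-2\right) \frac{1}{6} - \frac{5}{3}\right)\right)\right) + 122 = \left(\frac{\sqrt{3}}{5} - \left(4 + 3 \left(- \frac{1}{3} - \frac{5}{3}\right)\right)\right) + 122 = \left(\frac{\sqrt{3}}{5} - \left(4 + 3 \left(-2\right)\right)\right) + 122 = \left(\frac{\sqrt{3}}{5} - \left(4 - 6\right)\right) + 122 = \left(\frac{\sqrt{3}}{5} - -2\right) + 122 = \left(\frac{\sqrt{3}}{5} + 2\right) + 122 = \left(2 + \frac{\sqrt{3}}{5}\right) + 122 = 124 + \frac{\sqrt{3}}{5}$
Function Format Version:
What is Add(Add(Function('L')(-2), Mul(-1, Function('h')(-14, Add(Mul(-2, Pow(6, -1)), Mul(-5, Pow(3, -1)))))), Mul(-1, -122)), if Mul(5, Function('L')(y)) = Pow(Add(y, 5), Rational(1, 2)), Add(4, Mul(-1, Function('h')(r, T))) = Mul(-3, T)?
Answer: Add(124, Mul(Rational(1, 5), Pow(3, Rational(1, 2)))) ≈ 124.35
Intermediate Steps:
Function('h')(r, T) = Add(4, Mul(3, T)) (Function('h')(r, T) = Add(4, Mul(-1, Mul(-3, T))) = Add(4, Mul(3, T)))
Function('L')(y) = Mul(Rational(1, 5), Pow(Add(5, y), Rational(1, 2))) (Function('L')(y) = Mul(Rational(1, 5), Pow(Add(y, 5), Rational(1, 2))) = Mul(Rational(1, 5), Pow(Add(5, y), Rational(1, 2))))
Add(Add(Function('L')(-2), Mul(-1, Function('h')(-14, Add(Mul(-2, Pow(6, -1)), Mul(-5, Pow(3, -1)))))), Mul(-1, -122)) = Add(Add(Mul(Rational(1, 5), Pow(Add(5, -2), Rational(1, 2))), Mul(-1, Add(4, Mul(3, Add(Mul(-2, Pow(6, -1)), Mul(-5, Pow(3, -1))))))), Mul(-1, -122)) = Add(Add(Mul(Rational(1, 5), Pow(3, Rational(1, 2))), Mul(-1, Add(4, Mul(3, Add(Mul(-2, Rational(1, 6)), Mul(-5, Rational(1, 3))))))), 122) = Add(Add(Mul(Rational(1, 5), Pow(3, Rational(1, 2))), Mul(-1, Add(4, Mul(3, Add(Rational(-1, 3), Rational(-5, 3)))))), 122) = Add(Add(Mul(Rational(1, 5), Pow(3, Rational(1, 2))), Mul(-1, Add(4, Mul(3, -2)))), 122) = Add(Add(Mul(Rational(1, 5), Pow(3, Rational(1, 2))), Mul(-1, Add(4, -6))), 122) = Add(Add(Mul(Rational(1, 5), Pow(3, Rational(1, 2))), Mul(-1, -2)), 122) = Add(Add(Mul(Rational(1, 5), Pow(3, Rational(1, 2))), 2), 122) = Add(Add(2, Mul(Rational(1, 5), Pow(3, Rational(1, 2)))), 122) = Add(124, Mul(Rational(1, 5), Pow(3, Rational(1, 2))))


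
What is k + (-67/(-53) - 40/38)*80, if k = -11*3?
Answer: -16191/1007 ≈ -16.078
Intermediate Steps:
k = -33
k + (-67/(-53) - 40/38)*80 = -33 + (-67/(-53) - 40/38)*80 = -33 + (-67*(-1/53) - 40*1/38)*80 = -33 + (67/53 - 20/19)*80 = -33 + (213/1007)*80 = -33 + 17040/1007 = -16191/1007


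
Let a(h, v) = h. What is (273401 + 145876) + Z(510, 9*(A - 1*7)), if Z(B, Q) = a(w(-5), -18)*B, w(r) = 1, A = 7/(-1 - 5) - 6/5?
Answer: 419787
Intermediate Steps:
A = -71/30 (A = 7/(-6) - 6*⅕ = 7*(-⅙) - 6/5 = -7/6 - 6/5 = -71/30 ≈ -2.3667)
Z(B, Q) = B (Z(B, Q) = 1*B = B)
(273401 + 145876) + Z(510, 9*(A - 1*7)) = (273401 + 145876) + 510 = 419277 + 510 = 419787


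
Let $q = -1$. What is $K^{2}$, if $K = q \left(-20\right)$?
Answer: $400$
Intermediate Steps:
$K = 20$ ($K = \left(-1\right) \left(-20\right) = 20$)
$K^{2} = 20^{2} = 400$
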